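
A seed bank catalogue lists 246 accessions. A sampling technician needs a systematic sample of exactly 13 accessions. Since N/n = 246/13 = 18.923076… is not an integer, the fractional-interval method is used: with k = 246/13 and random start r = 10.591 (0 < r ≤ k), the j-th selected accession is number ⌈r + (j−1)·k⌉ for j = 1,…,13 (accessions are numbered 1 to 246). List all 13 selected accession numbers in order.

11, 30, 49, 68, 87, 106, 125, 144, 162, 181, 200, 219, 238

j=1: r + 0k = 10.591 → ⌈·⌉ = 11
j=2: r + 1k = 29.514076… → ⌈·⌉ = 30
j=3: r + 2k = 48.437153… → ⌈·⌉ = 49
j=4: r + 3k = 67.360230… → ⌈·⌉ = 68
j=5: r + 4k = 86.283307… → ⌈·⌉ = 87
j=6: r + 5k = 105.206384… → ⌈·⌉ = 106
j=7: r + 6k = 124.129461… → ⌈·⌉ = 125
j=8: r + 7k = 143.052538… → ⌈·⌉ = 144
j=9: r + 8k = 161.975615… → ⌈·⌉ = 162
j=10: r + 9k = 180.898692… → ⌈·⌉ = 181
j=11: r + 10k = 199.821769… → ⌈·⌉ = 200
j=12: r + 11k = 218.744846… → ⌈·⌉ = 219
j=13: r + 12k = 237.667923… → ⌈·⌉ = 238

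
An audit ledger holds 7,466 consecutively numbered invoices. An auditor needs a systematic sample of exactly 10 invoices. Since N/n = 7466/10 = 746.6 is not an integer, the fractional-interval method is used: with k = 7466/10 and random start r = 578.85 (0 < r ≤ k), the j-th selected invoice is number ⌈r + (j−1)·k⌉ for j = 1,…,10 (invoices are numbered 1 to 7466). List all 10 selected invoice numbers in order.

j=1: r + 0k = 578.85 → ⌈·⌉ = 579
j=2: r + 1k = 1325.45 → ⌈·⌉ = 1326
j=3: r + 2k = 2072.05 → ⌈·⌉ = 2073
j=4: r + 3k = 2818.65 → ⌈·⌉ = 2819
j=5: r + 4k = 3565.25 → ⌈·⌉ = 3566
j=6: r + 5k = 4311.85 → ⌈·⌉ = 4312
j=7: r + 6k = 5058.45 → ⌈·⌉ = 5059
j=8: r + 7k = 5805.05 → ⌈·⌉ = 5806
j=9: r + 8k = 6551.65 → ⌈·⌉ = 6552
j=10: r + 9k = 7298.25 → ⌈·⌉ = 7299

579, 1326, 2073, 2819, 3566, 4312, 5059, 5806, 6552, 7299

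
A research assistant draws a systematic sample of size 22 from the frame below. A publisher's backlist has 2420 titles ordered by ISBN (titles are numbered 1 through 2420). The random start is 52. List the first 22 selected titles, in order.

k = N/n = 2420/22 = 110
title 1: 52
title 2: 52 + 110 = 162
title 3: 162 + 110 = 272
title 4: 272 + 110 = 382
title 5: 382 + 110 = 492
title 6: 492 + 110 = 602
title 7: 602 + 110 = 712
title 8: 712 + 110 = 822
title 9: 822 + 110 = 932
title 10: 932 + 110 = 1042
title 11: 1042 + 110 = 1152
title 12: 1152 + 110 = 1262
title 13: 1262 + 110 = 1372
title 14: 1372 + 110 = 1482
title 15: 1482 + 110 = 1592
title 16: 1592 + 110 = 1702
title 17: 1702 + 110 = 1812
title 18: 1812 + 110 = 1922
title 19: 1922 + 110 = 2032
title 20: 2032 + 110 = 2142
title 21: 2142 + 110 = 2252
title 22: 2252 + 110 = 2362

52, 162, 272, 382, 492, 602, 712, 822, 932, 1042, 1152, 1262, 1372, 1482, 1592, 1702, 1812, 1922, 2032, 2142, 2252, 2362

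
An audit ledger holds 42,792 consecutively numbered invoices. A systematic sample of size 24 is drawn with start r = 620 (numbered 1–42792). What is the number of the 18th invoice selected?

30931

k = 42792/24 = 1783
18th selection = r + (18−1)·k = 620 + 17×1783 = 620 + 30311 = 30931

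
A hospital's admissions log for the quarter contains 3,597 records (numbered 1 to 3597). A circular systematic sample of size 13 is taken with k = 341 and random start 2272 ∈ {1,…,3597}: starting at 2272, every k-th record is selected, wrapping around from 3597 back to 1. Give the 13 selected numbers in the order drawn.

2272, 2613, 2954, 3295, 39, 380, 721, 1062, 1403, 1744, 2085, 2426, 2767

Selection 1: 2272
Selection 2: 2272 + 341 = 2613
Selection 3: 2613 + 341 = 2954
Selection 4: 2954 + 341 = 3295
Selection 5: 3295 + 341 = 3636 → 3636 − 3597 = 39
Selection 6: 39 + 341 = 380
Selection 7: 380 + 341 = 721
Selection 8: 721 + 341 = 1062
Selection 9: 1062 + 341 = 1403
Selection 10: 1403 + 341 = 1744
Selection 11: 1744 + 341 = 2085
Selection 12: 2085 + 341 = 2426
Selection 13: 2426 + 341 = 2767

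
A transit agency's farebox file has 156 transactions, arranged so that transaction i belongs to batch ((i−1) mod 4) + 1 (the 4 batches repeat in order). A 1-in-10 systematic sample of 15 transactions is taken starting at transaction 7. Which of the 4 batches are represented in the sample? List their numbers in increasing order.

Consecutive selections differ by k = 10, so their batch numbers differ by 10 mod 4 = 2.
gcd(10, 4) = 2, so the sample visits 4/2 = 2 distinct residues mod 4.
Start 7 is batch 3; the batches hit are 1, 3.

1, 3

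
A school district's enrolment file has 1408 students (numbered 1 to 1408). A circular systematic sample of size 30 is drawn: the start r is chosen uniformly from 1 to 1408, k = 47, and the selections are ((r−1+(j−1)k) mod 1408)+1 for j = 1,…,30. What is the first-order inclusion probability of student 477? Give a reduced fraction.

15/704

For each position j, as r ranges over 1…1408 the j-th selection hits every student exactly once, so student 477 is selected for exactly 30 of the 1408 starts.
Inclusion probability = 30/1408 = 15/704.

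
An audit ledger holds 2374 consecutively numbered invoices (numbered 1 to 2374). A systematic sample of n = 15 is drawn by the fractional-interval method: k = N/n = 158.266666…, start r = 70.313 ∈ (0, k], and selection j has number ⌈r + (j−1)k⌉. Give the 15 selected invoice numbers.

71, 229, 387, 546, 704, 862, 1020, 1179, 1337, 1495, 1653, 1812, 1970, 2128, 2287

j=1: r + 0k = 70.313 → ⌈·⌉ = 71
j=2: r + 1k = 228.579666… → ⌈·⌉ = 229
j=3: r + 2k = 386.846333… → ⌈·⌉ = 387
j=4: r + 3k = 545.113 → ⌈·⌉ = 546
j=5: r + 4k = 703.379666… → ⌈·⌉ = 704
j=6: r + 5k = 861.646333… → ⌈·⌉ = 862
j=7: r + 6k = 1019.913 → ⌈·⌉ = 1020
j=8: r + 7k = 1178.179666… → ⌈·⌉ = 1179
j=9: r + 8k = 1336.446333… → ⌈·⌉ = 1337
j=10: r + 9k = 1494.713 → ⌈·⌉ = 1495
j=11: r + 10k = 1652.979666… → ⌈·⌉ = 1653
j=12: r + 11k = 1811.246333… → ⌈·⌉ = 1812
j=13: r + 12k = 1969.513 → ⌈·⌉ = 1970
j=14: r + 13k = 2127.779666… → ⌈·⌉ = 2128
j=15: r + 14k = 2286.046333… → ⌈·⌉ = 2287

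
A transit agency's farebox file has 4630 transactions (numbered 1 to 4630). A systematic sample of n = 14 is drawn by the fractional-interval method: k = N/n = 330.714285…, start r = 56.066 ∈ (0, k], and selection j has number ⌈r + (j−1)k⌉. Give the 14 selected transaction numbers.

j=1: r + 0k = 56.066 → ⌈·⌉ = 57
j=2: r + 1k = 386.780285… → ⌈·⌉ = 387
j=3: r + 2k = 717.494571… → ⌈·⌉ = 718
j=4: r + 3k = 1048.208857… → ⌈·⌉ = 1049
j=5: r + 4k = 1378.923142… → ⌈·⌉ = 1379
j=6: r + 5k = 1709.637428… → ⌈·⌉ = 1710
j=7: r + 6k = 2040.351714… → ⌈·⌉ = 2041
j=8: r + 7k = 2371.066 → ⌈·⌉ = 2372
j=9: r + 8k = 2701.780285… → ⌈·⌉ = 2702
j=10: r + 9k = 3032.494571… → ⌈·⌉ = 3033
j=11: r + 10k = 3363.208857… → ⌈·⌉ = 3364
j=12: r + 11k = 3693.923142… → ⌈·⌉ = 3694
j=13: r + 12k = 4024.637428… → ⌈·⌉ = 4025
j=14: r + 13k = 4355.351714… → ⌈·⌉ = 4356

57, 387, 718, 1049, 1379, 1710, 2041, 2372, 2702, 3033, 3364, 3694, 4025, 4356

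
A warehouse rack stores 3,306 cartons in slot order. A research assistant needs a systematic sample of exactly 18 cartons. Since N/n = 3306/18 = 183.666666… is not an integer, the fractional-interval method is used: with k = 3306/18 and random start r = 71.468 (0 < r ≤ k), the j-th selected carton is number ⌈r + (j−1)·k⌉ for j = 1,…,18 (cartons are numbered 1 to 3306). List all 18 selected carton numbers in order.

j=1: r + 0k = 71.468 → ⌈·⌉ = 72
j=2: r + 1k = 255.134666… → ⌈·⌉ = 256
j=3: r + 2k = 438.801333… → ⌈·⌉ = 439
j=4: r + 3k = 622.468 → ⌈·⌉ = 623
j=5: r + 4k = 806.134666… → ⌈·⌉ = 807
j=6: r + 5k = 989.801333… → ⌈·⌉ = 990
j=7: r + 6k = 1173.468 → ⌈·⌉ = 1174
j=8: r + 7k = 1357.134666… → ⌈·⌉ = 1358
j=9: r + 8k = 1540.801333… → ⌈·⌉ = 1541
j=10: r + 9k = 1724.468 → ⌈·⌉ = 1725
j=11: r + 10k = 1908.134666… → ⌈·⌉ = 1909
j=12: r + 11k = 2091.801333… → ⌈·⌉ = 2092
j=13: r + 12k = 2275.468 → ⌈·⌉ = 2276
j=14: r + 13k = 2459.134666… → ⌈·⌉ = 2460
j=15: r + 14k = 2642.801333… → ⌈·⌉ = 2643
j=16: r + 15k = 2826.468 → ⌈·⌉ = 2827
j=17: r + 16k = 3010.134666… → ⌈·⌉ = 3011
j=18: r + 17k = 3193.801333… → ⌈·⌉ = 3194

72, 256, 439, 623, 807, 990, 1174, 1358, 1541, 1725, 1909, 2092, 2276, 2460, 2643, 2827, 3011, 3194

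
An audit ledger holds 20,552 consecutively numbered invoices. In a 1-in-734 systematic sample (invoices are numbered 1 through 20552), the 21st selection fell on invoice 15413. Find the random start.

733

k = 734
r = 15413 − (21−1)×734 = 15413 − 14680 = 733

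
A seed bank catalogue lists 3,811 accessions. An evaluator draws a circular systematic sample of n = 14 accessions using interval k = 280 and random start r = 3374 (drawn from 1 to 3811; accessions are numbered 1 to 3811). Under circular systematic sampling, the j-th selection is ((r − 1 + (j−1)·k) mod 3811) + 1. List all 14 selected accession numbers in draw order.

3374, 3654, 123, 403, 683, 963, 1243, 1523, 1803, 2083, 2363, 2643, 2923, 3203

Selection 1: 3374
Selection 2: 3374 + 280 = 3654
Selection 3: 3654 + 280 = 3934 → 3934 − 3811 = 123
Selection 4: 123 + 280 = 403
Selection 5: 403 + 280 = 683
Selection 6: 683 + 280 = 963
Selection 7: 963 + 280 = 1243
Selection 8: 1243 + 280 = 1523
Selection 9: 1523 + 280 = 1803
Selection 10: 1803 + 280 = 2083
Selection 11: 2083 + 280 = 2363
Selection 12: 2363 + 280 = 2643
Selection 13: 2643 + 280 = 2923
Selection 14: 2923 + 280 = 3203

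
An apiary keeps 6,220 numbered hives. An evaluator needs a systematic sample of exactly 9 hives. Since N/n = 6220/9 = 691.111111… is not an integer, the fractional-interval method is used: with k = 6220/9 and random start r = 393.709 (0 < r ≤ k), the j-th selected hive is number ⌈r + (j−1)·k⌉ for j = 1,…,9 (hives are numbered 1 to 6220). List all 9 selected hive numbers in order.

394, 1085, 1776, 2468, 3159, 3850, 4541, 5232, 5923

j=1: r + 0k = 393.709 → ⌈·⌉ = 394
j=2: r + 1k = 1084.820111… → ⌈·⌉ = 1085
j=3: r + 2k = 1775.931222… → ⌈·⌉ = 1776
j=4: r + 3k = 2467.042333… → ⌈·⌉ = 2468
j=5: r + 4k = 3158.153444… → ⌈·⌉ = 3159
j=6: r + 5k = 3849.264555… → ⌈·⌉ = 3850
j=7: r + 6k = 4540.375666… → ⌈·⌉ = 4541
j=8: r + 7k = 5231.486777… → ⌈·⌉ = 5232
j=9: r + 8k = 5922.597888… → ⌈·⌉ = 5923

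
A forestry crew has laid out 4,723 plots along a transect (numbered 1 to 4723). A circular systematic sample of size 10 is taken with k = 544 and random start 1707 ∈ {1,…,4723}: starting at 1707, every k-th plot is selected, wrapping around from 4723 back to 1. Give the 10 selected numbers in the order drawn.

Selection 1: 1707
Selection 2: 1707 + 544 = 2251
Selection 3: 2251 + 544 = 2795
Selection 4: 2795 + 544 = 3339
Selection 5: 3339 + 544 = 3883
Selection 6: 3883 + 544 = 4427
Selection 7: 4427 + 544 = 4971 → 4971 − 4723 = 248
Selection 8: 248 + 544 = 792
Selection 9: 792 + 544 = 1336
Selection 10: 1336 + 544 = 1880

1707, 2251, 2795, 3339, 3883, 4427, 248, 792, 1336, 1880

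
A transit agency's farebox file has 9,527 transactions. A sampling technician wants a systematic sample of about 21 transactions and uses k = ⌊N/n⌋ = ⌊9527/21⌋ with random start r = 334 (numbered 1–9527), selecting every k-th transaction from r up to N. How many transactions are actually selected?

21

k = ⌊9527/21⌋ = 453
Achieved size = ⌊(9527 − 334)/453⌋ + 1 = ⌊9193/453⌋ + 1 = 20 + 1 = 21
(last selection: 334 + 20×453 = 9394 ≤ 9527; next would be 9847 > 9527)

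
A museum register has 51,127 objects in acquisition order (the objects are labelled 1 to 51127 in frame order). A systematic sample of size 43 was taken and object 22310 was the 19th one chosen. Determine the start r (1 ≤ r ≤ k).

908

k = 51127/43 = 1189
r = 22310 − (19−1)×1189 = 22310 − 21402 = 908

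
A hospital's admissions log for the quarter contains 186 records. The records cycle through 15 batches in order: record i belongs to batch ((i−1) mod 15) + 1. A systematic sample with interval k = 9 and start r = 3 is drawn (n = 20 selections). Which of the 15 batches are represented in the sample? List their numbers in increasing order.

3, 6, 9, 12, 15

Consecutive selections differ by k = 9, so their batch numbers differ by 9 mod 15 = 9.
gcd(9, 15) = 3, so the sample visits 15/3 = 5 distinct residues mod 15.
Start 3 is batch 3; the batches hit are 3, 6, 9, 12, 15.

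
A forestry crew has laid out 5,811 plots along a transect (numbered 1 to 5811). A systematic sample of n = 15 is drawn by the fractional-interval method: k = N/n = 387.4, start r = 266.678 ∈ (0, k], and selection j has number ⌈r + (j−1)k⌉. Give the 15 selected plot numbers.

j=1: r + 0k = 266.678 → ⌈·⌉ = 267
j=2: r + 1k = 654.078 → ⌈·⌉ = 655
j=3: r + 2k = 1041.478 → ⌈·⌉ = 1042
j=4: r + 3k = 1428.878 → ⌈·⌉ = 1429
j=5: r + 4k = 1816.278 → ⌈·⌉ = 1817
j=6: r + 5k = 2203.678 → ⌈·⌉ = 2204
j=7: r + 6k = 2591.078 → ⌈·⌉ = 2592
j=8: r + 7k = 2978.478 → ⌈·⌉ = 2979
j=9: r + 8k = 3365.878 → ⌈·⌉ = 3366
j=10: r + 9k = 3753.278 → ⌈·⌉ = 3754
j=11: r + 10k = 4140.678 → ⌈·⌉ = 4141
j=12: r + 11k = 4528.078 → ⌈·⌉ = 4529
j=13: r + 12k = 4915.478 → ⌈·⌉ = 4916
j=14: r + 13k = 5302.878 → ⌈·⌉ = 5303
j=15: r + 14k = 5690.278 → ⌈·⌉ = 5691

267, 655, 1042, 1429, 1817, 2204, 2592, 2979, 3366, 3754, 4141, 4529, 4916, 5303, 5691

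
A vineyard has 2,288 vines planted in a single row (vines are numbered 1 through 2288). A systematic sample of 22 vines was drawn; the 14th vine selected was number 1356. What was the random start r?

k = 2288/22 = 104
r = 1356 − (14−1)×104 = 1356 − 1352 = 4

4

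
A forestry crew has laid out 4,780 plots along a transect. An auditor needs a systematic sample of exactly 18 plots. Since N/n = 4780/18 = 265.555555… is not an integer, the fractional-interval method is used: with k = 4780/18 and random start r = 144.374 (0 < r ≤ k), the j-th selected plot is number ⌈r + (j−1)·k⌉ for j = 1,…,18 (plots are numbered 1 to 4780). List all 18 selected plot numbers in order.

j=1: r + 0k = 144.374 → ⌈·⌉ = 145
j=2: r + 1k = 409.929555… → ⌈·⌉ = 410
j=3: r + 2k = 675.485111… → ⌈·⌉ = 676
j=4: r + 3k = 941.040666… → ⌈·⌉ = 942
j=5: r + 4k = 1206.596222… → ⌈·⌉ = 1207
j=6: r + 5k = 1472.151777… → ⌈·⌉ = 1473
j=7: r + 6k = 1737.707333… → ⌈·⌉ = 1738
j=8: r + 7k = 2003.262888… → ⌈·⌉ = 2004
j=9: r + 8k = 2268.818444… → ⌈·⌉ = 2269
j=10: r + 9k = 2534.374 → ⌈·⌉ = 2535
j=11: r + 10k = 2799.929555… → ⌈·⌉ = 2800
j=12: r + 11k = 3065.485111… → ⌈·⌉ = 3066
j=13: r + 12k = 3331.040666… → ⌈·⌉ = 3332
j=14: r + 13k = 3596.596222… → ⌈·⌉ = 3597
j=15: r + 14k = 3862.151777… → ⌈·⌉ = 3863
j=16: r + 15k = 4127.707333… → ⌈·⌉ = 4128
j=17: r + 16k = 4393.262888… → ⌈·⌉ = 4394
j=18: r + 17k = 4658.818444… → ⌈·⌉ = 4659

145, 410, 676, 942, 1207, 1473, 1738, 2004, 2269, 2535, 2800, 3066, 3332, 3597, 3863, 4128, 4394, 4659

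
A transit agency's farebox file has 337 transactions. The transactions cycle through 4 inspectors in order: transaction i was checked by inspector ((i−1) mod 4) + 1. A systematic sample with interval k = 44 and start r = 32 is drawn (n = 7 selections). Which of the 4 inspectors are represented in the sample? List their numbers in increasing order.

Consecutive selections differ by k = 44, so their inspector numbers differ by 44 mod 4 = 0.
gcd(44, 4) = 4, so the sample visits 4/4 = 1 distinct residues mod 4.
Start 32 is inspector 4; the inspectors hit are 4.

4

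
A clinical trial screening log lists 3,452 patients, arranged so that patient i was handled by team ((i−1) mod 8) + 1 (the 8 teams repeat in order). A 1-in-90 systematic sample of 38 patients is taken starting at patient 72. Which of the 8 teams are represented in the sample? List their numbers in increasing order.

2, 4, 6, 8

Consecutive selections differ by k = 90, so their team numbers differ by 90 mod 8 = 2.
gcd(90, 8) = 2, so the sample visits 8/2 = 4 distinct residues mod 8.
Start 72 is team 8; the teams hit are 2, 4, 6, 8.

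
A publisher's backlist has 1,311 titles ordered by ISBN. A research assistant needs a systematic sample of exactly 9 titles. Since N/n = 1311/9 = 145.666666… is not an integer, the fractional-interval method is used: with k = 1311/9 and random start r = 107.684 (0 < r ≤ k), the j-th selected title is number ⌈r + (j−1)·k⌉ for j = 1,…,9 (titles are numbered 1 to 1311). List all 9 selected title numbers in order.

108, 254, 400, 545, 691, 837, 982, 1128, 1274

j=1: r + 0k = 107.684 → ⌈·⌉ = 108
j=2: r + 1k = 253.350666… → ⌈·⌉ = 254
j=3: r + 2k = 399.017333… → ⌈·⌉ = 400
j=4: r + 3k = 544.684 → ⌈·⌉ = 545
j=5: r + 4k = 690.350666… → ⌈·⌉ = 691
j=6: r + 5k = 836.017333… → ⌈·⌉ = 837
j=7: r + 6k = 981.684 → ⌈·⌉ = 982
j=8: r + 7k = 1127.350666… → ⌈·⌉ = 1128
j=9: r + 8k = 1273.017333… → ⌈·⌉ = 1274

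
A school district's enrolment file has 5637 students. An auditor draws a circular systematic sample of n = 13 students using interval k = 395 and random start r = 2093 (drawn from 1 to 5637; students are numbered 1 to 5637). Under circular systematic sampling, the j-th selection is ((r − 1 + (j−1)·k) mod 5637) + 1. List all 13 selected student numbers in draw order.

Selection 1: 2093
Selection 2: 2093 + 395 = 2488
Selection 3: 2488 + 395 = 2883
Selection 4: 2883 + 395 = 3278
Selection 5: 3278 + 395 = 3673
Selection 6: 3673 + 395 = 4068
Selection 7: 4068 + 395 = 4463
Selection 8: 4463 + 395 = 4858
Selection 9: 4858 + 395 = 5253
Selection 10: 5253 + 395 = 5648 → 5648 − 5637 = 11
Selection 11: 11 + 395 = 406
Selection 12: 406 + 395 = 801
Selection 13: 801 + 395 = 1196

2093, 2488, 2883, 3278, 3673, 4068, 4463, 4858, 5253, 11, 406, 801, 1196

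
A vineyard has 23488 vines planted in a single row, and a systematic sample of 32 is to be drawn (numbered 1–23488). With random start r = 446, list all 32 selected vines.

446, 1180, 1914, 2648, 3382, 4116, 4850, 5584, 6318, 7052, 7786, 8520, 9254, 9988, 10722, 11456, 12190, 12924, 13658, 14392, 15126, 15860, 16594, 17328, 18062, 18796, 19530, 20264, 20998, 21732, 22466, 23200

k = N/n = 23488/32 = 734
vine 1: 446
vine 2: 446 + 734 = 1180
vine 3: 1180 + 734 = 1914
vine 4: 1914 + 734 = 2648
vine 5: 2648 + 734 = 3382
vine 6: 3382 + 734 = 4116
vine 7: 4116 + 734 = 4850
vine 8: 4850 + 734 = 5584
vine 9: 5584 + 734 = 6318
vine 10: 6318 + 734 = 7052
vine 11: 7052 + 734 = 7786
vine 12: 7786 + 734 = 8520
vine 13: 8520 + 734 = 9254
vine 14: 9254 + 734 = 9988
vine 15: 9988 + 734 = 10722
vine 16: 10722 + 734 = 11456
vine 17: 11456 + 734 = 12190
vine 18: 12190 + 734 = 12924
vine 19: 12924 + 734 = 13658
vine 20: 13658 + 734 = 14392
vine 21: 14392 + 734 = 15126
vine 22: 15126 + 734 = 15860
vine 23: 15860 + 734 = 16594
vine 24: 16594 + 734 = 17328
vine 25: 17328 + 734 = 18062
vine 26: 18062 + 734 = 18796
vine 27: 18796 + 734 = 19530
vine 28: 19530 + 734 = 20264
vine 29: 20264 + 734 = 20998
vine 30: 20998 + 734 = 21732
vine 31: 21732 + 734 = 22466
vine 32: 22466 + 734 = 23200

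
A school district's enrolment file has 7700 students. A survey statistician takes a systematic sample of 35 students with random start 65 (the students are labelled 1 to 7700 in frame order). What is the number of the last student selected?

k = 7700/35 = 220
35th selection = r + (35−1)·k = 65 + 34×220 = 65 + 7480 = 7545

7545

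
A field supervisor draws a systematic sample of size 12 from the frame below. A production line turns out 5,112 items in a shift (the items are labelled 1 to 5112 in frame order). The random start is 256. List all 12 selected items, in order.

k = N/n = 5112/12 = 426
item 1: 256
item 2: 256 + 426 = 682
item 3: 682 + 426 = 1108
item 4: 1108 + 426 = 1534
item 5: 1534 + 426 = 1960
item 6: 1960 + 426 = 2386
item 7: 2386 + 426 = 2812
item 8: 2812 + 426 = 3238
item 9: 3238 + 426 = 3664
item 10: 3664 + 426 = 4090
item 11: 4090 + 426 = 4516
item 12: 4516 + 426 = 4942

256, 682, 1108, 1534, 1960, 2386, 2812, 3238, 3664, 4090, 4516, 4942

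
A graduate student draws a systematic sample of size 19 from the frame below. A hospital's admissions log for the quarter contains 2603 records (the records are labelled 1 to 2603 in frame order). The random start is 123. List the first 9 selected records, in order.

k = N/n = 2603/19 = 137
record 1: 123
record 2: 123 + 137 = 260
record 3: 260 + 137 = 397
record 4: 397 + 137 = 534
record 5: 534 + 137 = 671
record 6: 671 + 137 = 808
record 7: 808 + 137 = 945
record 8: 945 + 137 = 1082
record 9: 1082 + 137 = 1219

123, 260, 397, 534, 671, 808, 945, 1082, 1219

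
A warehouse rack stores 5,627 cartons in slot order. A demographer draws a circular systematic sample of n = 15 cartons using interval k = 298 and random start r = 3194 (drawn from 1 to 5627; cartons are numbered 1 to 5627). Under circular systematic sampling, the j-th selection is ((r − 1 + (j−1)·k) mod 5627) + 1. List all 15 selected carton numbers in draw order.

3194, 3492, 3790, 4088, 4386, 4684, 4982, 5280, 5578, 249, 547, 845, 1143, 1441, 1739

Selection 1: 3194
Selection 2: 3194 + 298 = 3492
Selection 3: 3492 + 298 = 3790
Selection 4: 3790 + 298 = 4088
Selection 5: 4088 + 298 = 4386
Selection 6: 4386 + 298 = 4684
Selection 7: 4684 + 298 = 4982
Selection 8: 4982 + 298 = 5280
Selection 9: 5280 + 298 = 5578
Selection 10: 5578 + 298 = 5876 → 5876 − 5627 = 249
Selection 11: 249 + 298 = 547
Selection 12: 547 + 298 = 845
Selection 13: 845 + 298 = 1143
Selection 14: 1143 + 298 = 1441
Selection 15: 1441 + 298 = 1739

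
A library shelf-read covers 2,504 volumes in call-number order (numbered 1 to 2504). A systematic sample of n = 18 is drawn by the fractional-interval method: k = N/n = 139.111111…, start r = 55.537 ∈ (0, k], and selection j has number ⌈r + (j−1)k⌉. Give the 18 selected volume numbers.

j=1: r + 0k = 55.537 → ⌈·⌉ = 56
j=2: r + 1k = 194.648111… → ⌈·⌉ = 195
j=3: r + 2k = 333.759222… → ⌈·⌉ = 334
j=4: r + 3k = 472.870333… → ⌈·⌉ = 473
j=5: r + 4k = 611.981444… → ⌈·⌉ = 612
j=6: r + 5k = 751.092555… → ⌈·⌉ = 752
j=7: r + 6k = 890.203666… → ⌈·⌉ = 891
j=8: r + 7k = 1029.314777… → ⌈·⌉ = 1030
j=9: r + 8k = 1168.425888… → ⌈·⌉ = 1169
j=10: r + 9k = 1307.537 → ⌈·⌉ = 1308
j=11: r + 10k = 1446.648111… → ⌈·⌉ = 1447
j=12: r + 11k = 1585.759222… → ⌈·⌉ = 1586
j=13: r + 12k = 1724.870333… → ⌈·⌉ = 1725
j=14: r + 13k = 1863.981444… → ⌈·⌉ = 1864
j=15: r + 14k = 2003.092555… → ⌈·⌉ = 2004
j=16: r + 15k = 2142.203666… → ⌈·⌉ = 2143
j=17: r + 16k = 2281.314777… → ⌈·⌉ = 2282
j=18: r + 17k = 2420.425888… → ⌈·⌉ = 2421

56, 195, 334, 473, 612, 752, 891, 1030, 1169, 1308, 1447, 1586, 1725, 1864, 2004, 2143, 2282, 2421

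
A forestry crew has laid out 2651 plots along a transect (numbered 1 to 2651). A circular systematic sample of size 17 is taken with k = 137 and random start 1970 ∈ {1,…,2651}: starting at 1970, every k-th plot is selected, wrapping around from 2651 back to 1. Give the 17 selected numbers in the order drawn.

Selection 1: 1970
Selection 2: 1970 + 137 = 2107
Selection 3: 2107 + 137 = 2244
Selection 4: 2244 + 137 = 2381
Selection 5: 2381 + 137 = 2518
Selection 6: 2518 + 137 = 2655 → 2655 − 2651 = 4
Selection 7: 4 + 137 = 141
Selection 8: 141 + 137 = 278
Selection 9: 278 + 137 = 415
Selection 10: 415 + 137 = 552
Selection 11: 552 + 137 = 689
Selection 12: 689 + 137 = 826
Selection 13: 826 + 137 = 963
Selection 14: 963 + 137 = 1100
Selection 15: 1100 + 137 = 1237
Selection 16: 1237 + 137 = 1374
Selection 17: 1374 + 137 = 1511

1970, 2107, 2244, 2381, 2518, 4, 141, 278, 415, 552, 689, 826, 963, 1100, 1237, 1374, 1511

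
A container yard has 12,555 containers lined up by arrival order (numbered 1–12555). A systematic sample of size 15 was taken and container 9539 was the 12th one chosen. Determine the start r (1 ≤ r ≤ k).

332

k = 12555/15 = 837
r = 9539 − (12−1)×837 = 9539 − 9207 = 332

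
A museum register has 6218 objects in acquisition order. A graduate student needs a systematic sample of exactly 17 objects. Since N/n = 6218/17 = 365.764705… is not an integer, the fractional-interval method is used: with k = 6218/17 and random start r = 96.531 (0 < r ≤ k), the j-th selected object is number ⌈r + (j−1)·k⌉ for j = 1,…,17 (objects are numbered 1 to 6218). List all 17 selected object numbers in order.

j=1: r + 0k = 96.531 → ⌈·⌉ = 97
j=2: r + 1k = 462.295705… → ⌈·⌉ = 463
j=3: r + 2k = 828.060411… → ⌈·⌉ = 829
j=4: r + 3k = 1193.825117… → ⌈·⌉ = 1194
j=5: r + 4k = 1559.589823… → ⌈·⌉ = 1560
j=6: r + 5k = 1925.354529… → ⌈·⌉ = 1926
j=7: r + 6k = 2291.119235… → ⌈·⌉ = 2292
j=8: r + 7k = 2656.883941… → ⌈·⌉ = 2657
j=9: r + 8k = 3022.648647… → ⌈·⌉ = 3023
j=10: r + 9k = 3388.413352… → ⌈·⌉ = 3389
j=11: r + 10k = 3754.178058… → ⌈·⌉ = 3755
j=12: r + 11k = 4119.942764… → ⌈·⌉ = 4120
j=13: r + 12k = 4485.707470… → ⌈·⌉ = 4486
j=14: r + 13k = 4851.472176… → ⌈·⌉ = 4852
j=15: r + 14k = 5217.236882… → ⌈·⌉ = 5218
j=16: r + 15k = 5583.001588… → ⌈·⌉ = 5584
j=17: r + 16k = 5948.766294… → ⌈·⌉ = 5949

97, 463, 829, 1194, 1560, 1926, 2292, 2657, 3023, 3389, 3755, 4120, 4486, 4852, 5218, 5584, 5949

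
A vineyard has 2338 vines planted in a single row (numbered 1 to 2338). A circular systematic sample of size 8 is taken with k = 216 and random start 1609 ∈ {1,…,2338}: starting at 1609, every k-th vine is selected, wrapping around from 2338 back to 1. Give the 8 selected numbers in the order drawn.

1609, 1825, 2041, 2257, 135, 351, 567, 783

Selection 1: 1609
Selection 2: 1609 + 216 = 1825
Selection 3: 1825 + 216 = 2041
Selection 4: 2041 + 216 = 2257
Selection 5: 2257 + 216 = 2473 → 2473 − 2338 = 135
Selection 6: 135 + 216 = 351
Selection 7: 351 + 216 = 567
Selection 8: 567 + 216 = 783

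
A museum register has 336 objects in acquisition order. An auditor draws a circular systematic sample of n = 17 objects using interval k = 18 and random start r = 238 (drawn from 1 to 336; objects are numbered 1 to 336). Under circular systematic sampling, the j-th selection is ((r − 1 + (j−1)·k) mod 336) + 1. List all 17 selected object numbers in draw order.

Selection 1: 238
Selection 2: 238 + 18 = 256
Selection 3: 256 + 18 = 274
Selection 4: 274 + 18 = 292
Selection 5: 292 + 18 = 310
Selection 6: 310 + 18 = 328
Selection 7: 328 + 18 = 346 → 346 − 336 = 10
Selection 8: 10 + 18 = 28
Selection 9: 28 + 18 = 46
Selection 10: 46 + 18 = 64
Selection 11: 64 + 18 = 82
Selection 12: 82 + 18 = 100
Selection 13: 100 + 18 = 118
Selection 14: 118 + 18 = 136
Selection 15: 136 + 18 = 154
Selection 16: 154 + 18 = 172
Selection 17: 172 + 18 = 190

238, 256, 274, 292, 310, 328, 10, 28, 46, 64, 82, 100, 118, 136, 154, 172, 190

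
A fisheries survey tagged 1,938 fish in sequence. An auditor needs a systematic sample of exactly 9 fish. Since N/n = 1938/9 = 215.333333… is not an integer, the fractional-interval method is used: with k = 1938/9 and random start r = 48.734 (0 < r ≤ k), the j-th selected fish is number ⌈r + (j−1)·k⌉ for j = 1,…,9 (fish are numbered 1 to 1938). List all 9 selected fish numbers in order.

j=1: r + 0k = 48.734 → ⌈·⌉ = 49
j=2: r + 1k = 264.067333… → ⌈·⌉ = 265
j=3: r + 2k = 479.400666… → ⌈·⌉ = 480
j=4: r + 3k = 694.734 → ⌈·⌉ = 695
j=5: r + 4k = 910.067333… → ⌈·⌉ = 911
j=6: r + 5k = 1125.400666… → ⌈·⌉ = 1126
j=7: r + 6k = 1340.734 → ⌈·⌉ = 1341
j=8: r + 7k = 1556.067333… → ⌈·⌉ = 1557
j=9: r + 8k = 1771.400666… → ⌈·⌉ = 1772

49, 265, 480, 695, 911, 1126, 1341, 1557, 1772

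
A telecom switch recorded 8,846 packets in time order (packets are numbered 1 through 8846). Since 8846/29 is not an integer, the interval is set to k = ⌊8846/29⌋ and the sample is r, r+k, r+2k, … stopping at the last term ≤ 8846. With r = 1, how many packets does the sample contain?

30

k = ⌊8846/29⌋ = 305
Achieved size = ⌊(8846 − 1)/305⌋ + 1 = ⌊8845/305⌋ + 1 = 29 + 1 = 30
(last selection: 1 + 29×305 = 8846 ≤ 8846; next would be 9151 > 8846)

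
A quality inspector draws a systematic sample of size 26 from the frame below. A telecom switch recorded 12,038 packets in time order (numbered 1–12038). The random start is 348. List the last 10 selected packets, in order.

7756, 8219, 8682, 9145, 9608, 10071, 10534, 10997, 11460, 11923

k = N/n = 12038/26 = 463
17th selection = 348 + 16×463 = 7756
18th: 7756 + 463 = 8219
19th: 8219 + 463 = 8682
20th: 8682 + 463 = 9145
21st: 9145 + 463 = 9608
22nd: 9608 + 463 = 10071
23rd: 10071 + 463 = 10534
24th: 10534 + 463 = 10997
25th: 10997 + 463 = 11460
26th: 11460 + 463 = 11923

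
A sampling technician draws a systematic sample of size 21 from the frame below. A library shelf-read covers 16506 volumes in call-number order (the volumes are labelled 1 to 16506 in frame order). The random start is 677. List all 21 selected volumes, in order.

k = N/n = 16506/21 = 786
volume 1: 677
volume 2: 677 + 786 = 1463
volume 3: 1463 + 786 = 2249
volume 4: 2249 + 786 = 3035
volume 5: 3035 + 786 = 3821
volume 6: 3821 + 786 = 4607
volume 7: 4607 + 786 = 5393
volume 8: 5393 + 786 = 6179
volume 9: 6179 + 786 = 6965
volume 10: 6965 + 786 = 7751
volume 11: 7751 + 786 = 8537
volume 12: 8537 + 786 = 9323
volume 13: 9323 + 786 = 10109
volume 14: 10109 + 786 = 10895
volume 15: 10895 + 786 = 11681
volume 16: 11681 + 786 = 12467
volume 17: 12467 + 786 = 13253
volume 18: 13253 + 786 = 14039
volume 19: 14039 + 786 = 14825
volume 20: 14825 + 786 = 15611
volume 21: 15611 + 786 = 16397

677, 1463, 2249, 3035, 3821, 4607, 5393, 6179, 6965, 7751, 8537, 9323, 10109, 10895, 11681, 12467, 13253, 14039, 14825, 15611, 16397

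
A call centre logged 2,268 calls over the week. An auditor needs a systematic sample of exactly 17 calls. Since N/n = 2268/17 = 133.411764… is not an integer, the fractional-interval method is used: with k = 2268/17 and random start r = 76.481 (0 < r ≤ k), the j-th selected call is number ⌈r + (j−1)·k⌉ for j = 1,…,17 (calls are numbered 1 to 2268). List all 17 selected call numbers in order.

77, 210, 344, 477, 611, 744, 877, 1011, 1144, 1278, 1411, 1545, 1678, 1811, 1945, 2078, 2212

j=1: r + 0k = 76.481 → ⌈·⌉ = 77
j=2: r + 1k = 209.892764… → ⌈·⌉ = 210
j=3: r + 2k = 343.304529… → ⌈·⌉ = 344
j=4: r + 3k = 476.716294… → ⌈·⌉ = 477
j=5: r + 4k = 610.128058… → ⌈·⌉ = 611
j=6: r + 5k = 743.539823… → ⌈·⌉ = 744
j=7: r + 6k = 876.951588… → ⌈·⌉ = 877
j=8: r + 7k = 1010.363352… → ⌈·⌉ = 1011
j=9: r + 8k = 1143.775117… → ⌈·⌉ = 1144
j=10: r + 9k = 1277.186882… → ⌈·⌉ = 1278
j=11: r + 10k = 1410.598647… → ⌈·⌉ = 1411
j=12: r + 11k = 1544.010411… → ⌈·⌉ = 1545
j=13: r + 12k = 1677.422176… → ⌈·⌉ = 1678
j=14: r + 13k = 1810.833941… → ⌈·⌉ = 1811
j=15: r + 14k = 1944.245705… → ⌈·⌉ = 1945
j=16: r + 15k = 2077.657470… → ⌈·⌉ = 2078
j=17: r + 16k = 2211.069235… → ⌈·⌉ = 2212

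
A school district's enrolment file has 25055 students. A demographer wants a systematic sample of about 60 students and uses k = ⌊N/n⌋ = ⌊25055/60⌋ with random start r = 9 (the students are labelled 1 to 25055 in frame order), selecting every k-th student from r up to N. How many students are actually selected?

k = ⌊25055/60⌋ = 417
Achieved size = ⌊(25055 − 9)/417⌋ + 1 = ⌊25046/417⌋ + 1 = 60 + 1 = 61
(last selection: 9 + 60×417 = 25029 ≤ 25055; next would be 25446 > 25055)

61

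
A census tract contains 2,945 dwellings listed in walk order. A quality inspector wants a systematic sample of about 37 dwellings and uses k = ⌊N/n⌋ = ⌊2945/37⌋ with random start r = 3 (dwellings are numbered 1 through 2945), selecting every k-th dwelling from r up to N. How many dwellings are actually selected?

k = ⌊2945/37⌋ = 79
Achieved size = ⌊(2945 − 3)/79⌋ + 1 = ⌊2942/79⌋ + 1 = 37 + 1 = 38
(last selection: 3 + 37×79 = 2926 ≤ 2945; next would be 3005 > 2945)

38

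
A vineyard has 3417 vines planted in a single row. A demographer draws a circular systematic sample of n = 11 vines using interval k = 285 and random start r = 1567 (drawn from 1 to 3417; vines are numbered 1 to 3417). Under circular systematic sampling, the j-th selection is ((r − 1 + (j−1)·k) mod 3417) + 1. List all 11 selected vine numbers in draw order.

1567, 1852, 2137, 2422, 2707, 2992, 3277, 145, 430, 715, 1000

Selection 1: 1567
Selection 2: 1567 + 285 = 1852
Selection 3: 1852 + 285 = 2137
Selection 4: 2137 + 285 = 2422
Selection 5: 2422 + 285 = 2707
Selection 6: 2707 + 285 = 2992
Selection 7: 2992 + 285 = 3277
Selection 8: 3277 + 285 = 3562 → 3562 − 3417 = 145
Selection 9: 145 + 285 = 430
Selection 10: 430 + 285 = 715
Selection 11: 715 + 285 = 1000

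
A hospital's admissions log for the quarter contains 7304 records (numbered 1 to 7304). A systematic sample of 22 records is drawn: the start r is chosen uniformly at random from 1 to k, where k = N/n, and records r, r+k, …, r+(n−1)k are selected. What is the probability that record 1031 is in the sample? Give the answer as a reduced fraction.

k = 7304/22 = 332.
Record 1031 is selected iff r ≡ 1031 (mod 332); exactly one such r in {1,…,332}.
Inclusion probability = 1/332.

1/332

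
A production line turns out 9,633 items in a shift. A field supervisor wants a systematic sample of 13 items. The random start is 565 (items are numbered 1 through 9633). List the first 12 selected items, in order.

565, 1306, 2047, 2788, 3529, 4270, 5011, 5752, 6493, 7234, 7975, 8716

k = N/n = 9633/13 = 741
item 1: 565
item 2: 565 + 741 = 1306
item 3: 1306 + 741 = 2047
item 4: 2047 + 741 = 2788
item 5: 2788 + 741 = 3529
item 6: 3529 + 741 = 4270
item 7: 4270 + 741 = 5011
item 8: 5011 + 741 = 5752
item 9: 5752 + 741 = 6493
item 10: 6493 + 741 = 7234
item 11: 7234 + 741 = 7975
item 12: 7975 + 741 = 8716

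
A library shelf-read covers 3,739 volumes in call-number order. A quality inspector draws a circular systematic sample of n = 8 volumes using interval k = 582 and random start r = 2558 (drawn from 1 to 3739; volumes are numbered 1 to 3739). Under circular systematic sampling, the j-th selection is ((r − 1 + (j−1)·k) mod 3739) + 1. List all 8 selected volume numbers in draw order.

Selection 1: 2558
Selection 2: 2558 + 582 = 3140
Selection 3: 3140 + 582 = 3722
Selection 4: 3722 + 582 = 4304 → 4304 − 3739 = 565
Selection 5: 565 + 582 = 1147
Selection 6: 1147 + 582 = 1729
Selection 7: 1729 + 582 = 2311
Selection 8: 2311 + 582 = 2893

2558, 3140, 3722, 565, 1147, 1729, 2311, 2893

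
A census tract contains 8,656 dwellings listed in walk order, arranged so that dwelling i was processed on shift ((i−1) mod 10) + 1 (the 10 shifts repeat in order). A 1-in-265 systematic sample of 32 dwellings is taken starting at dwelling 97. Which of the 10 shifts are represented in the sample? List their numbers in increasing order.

Consecutive selections differ by k = 265, so their shift numbers differ by 265 mod 10 = 5.
gcd(265, 10) = 5, so the sample visits 10/5 = 2 distinct residues mod 10.
Start 97 is shift 7; the shifts hit are 2, 7.

2, 7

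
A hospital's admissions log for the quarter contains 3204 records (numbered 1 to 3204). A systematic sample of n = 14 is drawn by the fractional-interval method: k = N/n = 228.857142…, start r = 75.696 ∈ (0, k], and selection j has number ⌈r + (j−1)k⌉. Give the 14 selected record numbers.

76, 305, 534, 763, 992, 1220, 1449, 1678, 1907, 2136, 2365, 2594, 2822, 3051

j=1: r + 0k = 75.696 → ⌈·⌉ = 76
j=2: r + 1k = 304.553142… → ⌈·⌉ = 305
j=3: r + 2k = 533.410285… → ⌈·⌉ = 534
j=4: r + 3k = 762.267428… → ⌈·⌉ = 763
j=5: r + 4k = 991.124571… → ⌈·⌉ = 992
j=6: r + 5k = 1219.981714… → ⌈·⌉ = 1220
j=7: r + 6k = 1448.838857… → ⌈·⌉ = 1449
j=8: r + 7k = 1677.696 → ⌈·⌉ = 1678
j=9: r + 8k = 1906.553142… → ⌈·⌉ = 1907
j=10: r + 9k = 2135.410285… → ⌈·⌉ = 2136
j=11: r + 10k = 2364.267428… → ⌈·⌉ = 2365
j=12: r + 11k = 2593.124571… → ⌈·⌉ = 2594
j=13: r + 12k = 2821.981714… → ⌈·⌉ = 2822
j=14: r + 13k = 3050.838857… → ⌈·⌉ = 3051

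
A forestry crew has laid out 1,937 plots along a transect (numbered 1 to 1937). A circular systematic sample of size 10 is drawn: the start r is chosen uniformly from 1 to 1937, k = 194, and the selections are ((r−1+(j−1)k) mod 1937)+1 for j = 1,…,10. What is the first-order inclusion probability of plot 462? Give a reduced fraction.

10/1937

For each position j, as r ranges over 1…1937 the j-th selection hits every plot exactly once, so plot 462 is selected for exactly 10 of the 1937 starts.
Inclusion probability = 10/1937.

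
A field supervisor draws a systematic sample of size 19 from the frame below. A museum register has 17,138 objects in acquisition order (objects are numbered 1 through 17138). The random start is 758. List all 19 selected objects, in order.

k = N/n = 17138/19 = 902
object 1: 758
object 2: 758 + 902 = 1660
object 3: 1660 + 902 = 2562
object 4: 2562 + 902 = 3464
object 5: 3464 + 902 = 4366
object 6: 4366 + 902 = 5268
object 7: 5268 + 902 = 6170
object 8: 6170 + 902 = 7072
object 9: 7072 + 902 = 7974
object 10: 7974 + 902 = 8876
object 11: 8876 + 902 = 9778
object 12: 9778 + 902 = 10680
object 13: 10680 + 902 = 11582
object 14: 11582 + 902 = 12484
object 15: 12484 + 902 = 13386
object 16: 13386 + 902 = 14288
object 17: 14288 + 902 = 15190
object 18: 15190 + 902 = 16092
object 19: 16092 + 902 = 16994

758, 1660, 2562, 3464, 4366, 5268, 6170, 7072, 7974, 8876, 9778, 10680, 11582, 12484, 13386, 14288, 15190, 16092, 16994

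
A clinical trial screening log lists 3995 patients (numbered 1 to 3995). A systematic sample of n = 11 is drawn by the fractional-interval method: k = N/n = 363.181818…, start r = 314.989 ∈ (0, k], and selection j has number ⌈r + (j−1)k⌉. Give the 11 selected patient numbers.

j=1: r + 0k = 314.989 → ⌈·⌉ = 315
j=2: r + 1k = 678.170818… → ⌈·⌉ = 679
j=3: r + 2k = 1041.352636… → ⌈·⌉ = 1042
j=4: r + 3k = 1404.534454… → ⌈·⌉ = 1405
j=5: r + 4k = 1767.716272… → ⌈·⌉ = 1768
j=6: r + 5k = 2130.898090… → ⌈·⌉ = 2131
j=7: r + 6k = 2494.079909… → ⌈·⌉ = 2495
j=8: r + 7k = 2857.261727… → ⌈·⌉ = 2858
j=9: r + 8k = 3220.443545… → ⌈·⌉ = 3221
j=10: r + 9k = 3583.625363… → ⌈·⌉ = 3584
j=11: r + 10k = 3946.807181… → ⌈·⌉ = 3947

315, 679, 1042, 1405, 1768, 2131, 2495, 2858, 3221, 3584, 3947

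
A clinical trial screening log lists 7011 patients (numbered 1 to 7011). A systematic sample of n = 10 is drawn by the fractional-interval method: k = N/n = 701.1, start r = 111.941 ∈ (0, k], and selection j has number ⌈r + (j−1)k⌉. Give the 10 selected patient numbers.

112, 814, 1515, 2216, 2917, 3618, 4319, 5020, 5721, 6422

j=1: r + 0k = 111.941 → ⌈·⌉ = 112
j=2: r + 1k = 813.041 → ⌈·⌉ = 814
j=3: r + 2k = 1514.141 → ⌈·⌉ = 1515
j=4: r + 3k = 2215.241 → ⌈·⌉ = 2216
j=5: r + 4k = 2916.341 → ⌈·⌉ = 2917
j=6: r + 5k = 3617.441 → ⌈·⌉ = 3618
j=7: r + 6k = 4318.541 → ⌈·⌉ = 4319
j=8: r + 7k = 5019.641 → ⌈·⌉ = 5020
j=9: r + 8k = 5720.741 → ⌈·⌉ = 5721
j=10: r + 9k = 6421.841 → ⌈·⌉ = 6422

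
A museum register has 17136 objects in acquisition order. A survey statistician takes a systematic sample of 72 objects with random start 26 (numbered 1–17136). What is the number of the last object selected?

16924

k = 17136/72 = 238
72nd selection = r + (72−1)·k = 26 + 71×238 = 26 + 16898 = 16924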